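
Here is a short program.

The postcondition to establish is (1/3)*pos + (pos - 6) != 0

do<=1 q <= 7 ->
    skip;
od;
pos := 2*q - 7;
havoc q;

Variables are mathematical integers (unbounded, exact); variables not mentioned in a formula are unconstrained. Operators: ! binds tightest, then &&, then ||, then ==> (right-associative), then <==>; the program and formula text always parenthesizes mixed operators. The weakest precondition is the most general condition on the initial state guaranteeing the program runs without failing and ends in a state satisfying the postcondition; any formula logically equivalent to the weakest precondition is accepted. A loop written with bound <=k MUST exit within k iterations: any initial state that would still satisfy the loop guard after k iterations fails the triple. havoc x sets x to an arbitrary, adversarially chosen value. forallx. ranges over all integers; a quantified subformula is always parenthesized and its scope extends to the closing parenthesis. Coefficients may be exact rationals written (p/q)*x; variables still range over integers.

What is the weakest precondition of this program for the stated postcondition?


Working backward. After the program, the postcondition (1/3)*pos + (pos - 6) != 0 must hold; in canonical form it is (4/3)*pos != 6.
Before havoc q: (4/3)*pos != 6
Before pos := 2*q - 7: (8/3)*q != 46/3
Before the loop (bound <=1), unroll the exhaustion recursion (WP_0 = exit-now case; WP_j = one more guarded iteration, up to j = 1):
  WP_0: (!(q <= 7)) && (8/3)*q != 46/3
  WP_1: (q <= 7 ==> ((!(q <= 7)) && (8/3)*q != 46/3)) && ((!(q <= 7)) ==> (8/3)*q != 46/3)
So before the loop: (q <= 7 ==> ((!(q <= 7)) && (8/3)*q != 46/3)) && ((!(q <= 7)) ==> (8/3)*q != 46/3)
Answer: WP = (q <= 7 ==> ((!(q <= 7)) && (8/3)*q != 46/3)) && ((!(q <= 7)) ==> (8/3)*q != 46/3)


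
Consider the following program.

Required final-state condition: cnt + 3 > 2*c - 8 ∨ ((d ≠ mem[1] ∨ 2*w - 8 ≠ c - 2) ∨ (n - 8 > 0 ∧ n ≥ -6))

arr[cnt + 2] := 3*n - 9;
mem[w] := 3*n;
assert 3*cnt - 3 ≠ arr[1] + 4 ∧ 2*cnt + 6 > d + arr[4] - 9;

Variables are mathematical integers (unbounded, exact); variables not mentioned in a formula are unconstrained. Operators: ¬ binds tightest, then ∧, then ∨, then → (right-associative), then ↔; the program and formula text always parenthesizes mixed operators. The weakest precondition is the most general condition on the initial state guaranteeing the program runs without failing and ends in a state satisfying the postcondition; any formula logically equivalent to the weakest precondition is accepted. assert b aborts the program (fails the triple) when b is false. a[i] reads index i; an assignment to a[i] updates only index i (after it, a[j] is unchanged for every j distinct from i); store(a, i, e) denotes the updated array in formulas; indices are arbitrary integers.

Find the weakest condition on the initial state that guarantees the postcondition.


Working backward. After the program, the postcondition cnt + 3 > 2*c - 8 ∨ ((d ≠ mem[1] ∨ 2*w - 8 ≠ c - 2) ∨ (n - 8 > 0 ∧ n ≥ -6)) must hold; in canonical form it is cnt > 2*c - 11 ∨ d ≠ mem[1] ∨ 2*w ≠ c + 6 ∨ (n > 8 ∧ n ≥ -6).
Before assert 3*cnt - 3 ≠ arr[1] + 4 ∧ 2*cnt + 6 > d + arr[4] - 9: 3*cnt ≠ arr[1] + 7 ∧ 2*cnt > arr[4] + d - 15 ∧ (cnt > 2*c - 11 ∨ d ≠ mem[1] ∨ 2*w ≠ c + 6 ∨ (n > 8 ∧ n ≥ -6))
Before mem[w] := 3*n: 3*cnt ≠ arr[1] + 7 ∧ 2*cnt > arr[4] + d - 15 ∧ (cnt > 2*c - 11 ∨ d ≠ store(mem, w, 3*n)[1] ∨ 2*w ≠ c + 6 ∨ (n > 8 ∧ n ≥ -6))
Before arr[cnt + 2] := 3*n - 9: 3*cnt ≠ store(arr, cnt + 2, 3*n - 9)[1] + 7 ∧ 2*cnt > store(arr, cnt + 2, 3*n - 9)[4] + d - 15 ∧ (cnt > 2*c - 11 ∨ d ≠ store(mem, w, 3*n)[1] ∨ 2*w ≠ c + 6 ∨ (n > 8 ∧ n ≥ -6))
Answer: WP = 3*cnt ≠ store(arr, cnt + 2, 3*n - 9)[1] + 7 ∧ 2*cnt > store(arr, cnt + 2, 3*n - 9)[4] + d - 15 ∧ (cnt > 2*c - 11 ∨ d ≠ store(mem, w, 3*n)[1] ∨ 2*w ≠ c + 6 ∨ (n > 8 ∧ n ≥ -6))


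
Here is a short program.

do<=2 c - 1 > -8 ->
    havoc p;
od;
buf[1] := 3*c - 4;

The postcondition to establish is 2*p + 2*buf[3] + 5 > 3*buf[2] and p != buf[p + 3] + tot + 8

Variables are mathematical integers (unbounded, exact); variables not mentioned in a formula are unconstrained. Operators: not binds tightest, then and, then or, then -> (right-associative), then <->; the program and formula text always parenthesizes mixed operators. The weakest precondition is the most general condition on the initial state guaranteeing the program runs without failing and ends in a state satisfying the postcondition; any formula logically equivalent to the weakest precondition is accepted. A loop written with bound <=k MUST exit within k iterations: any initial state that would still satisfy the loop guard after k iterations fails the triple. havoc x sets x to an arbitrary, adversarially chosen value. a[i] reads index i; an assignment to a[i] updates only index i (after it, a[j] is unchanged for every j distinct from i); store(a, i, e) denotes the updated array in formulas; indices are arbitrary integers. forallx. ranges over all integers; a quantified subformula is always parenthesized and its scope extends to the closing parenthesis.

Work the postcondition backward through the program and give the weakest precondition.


Working backward. After the program, the postcondition 2*p + 2*buf[3] + 5 > 3*buf[2] and p != buf[p + 3] + tot + 8 must hold; in canonical form it is 2*buf[3] + 2*p > 3*buf[2] - 5 and p != buf[p + 3] + tot + 8.
Before buf[1] := 3*c - 4: 2*buf[3] + 2*p > 3*buf[2] - 5 and p != store(buf, 1, 3*c - 4)[p + 3] + tot + 8
Before the loop (bound <=2), unroll the exhaustion recursion (WP_0 = exit-now case; WP_j = one more guarded iteration, up to j = 2):
  WP_0: (not (c > -7)) and 2*buf[3] + 2*p > 3*buf[2] - 5 and p != store(buf, 1, 3*c - 4)[p + 3] + tot + 8
  WP_1: (c > -7 -> (forall p_1. ((not (c > -7)) and 2*buf[3] + 2*p_1 > 3*buf[2] - 5 and p_1 != store(buf, 1, 3*c - 4)[p_1 + 3] + tot + 8))) and ((not (c > -7)) -> (2*buf[3] + 2*p > 3*buf[2] - 5 and p != store(buf, 1, 3*c - 4)[p + 3] + tot + 8))
  WP_2: (c > -7 -> (forall p_2. ((c > -7 -> (forall p_1. ((not (c > -7)) and 2*buf[3] + 2*p_1 > 3*buf[2] - 5 and p_1 != store(buf, 1, 3*c - 4)[p_1 + 3] + tot + 8))) and ((not (c > -7)) -> (2*buf[3] + 2*p_2 > 3*buf[2] - 5 and p_2 != store(buf, 1, 3*c - 4)[p_2 + 3] + tot + 8))))) and ((not (c > -7)) -> (2*buf[3] + 2*p > 3*buf[2] - 5 and p != store(buf, 1, 3*c - 4)[p + 3] + tot + 8))
So before the loop: (c > -7 -> (forall p_2. ((c > -7 -> (forall p_1. ((not (c > -7)) and 2*buf[3] + 2*p_1 > 3*buf[2] - 5 and p_1 != store(buf, 1, 3*c - 4)[p_1 + 3] + tot + 8))) and ((not (c > -7)) -> (2*buf[3] + 2*p_2 > 3*buf[2] - 5 and p_2 != store(buf, 1, 3*c - 4)[p_2 + 3] + tot + 8))))) and ((not (c > -7)) -> (2*buf[3] + 2*p > 3*buf[2] - 5 and p != store(buf, 1, 3*c - 4)[p + 3] + tot + 8))
Answer: WP = (c > -7 -> (forall p_2. ((c > -7 -> (forall p_1. ((not (c > -7)) and 2*buf[3] + 2*p_1 > 3*buf[2] - 5 and p_1 != store(buf, 1, 3*c - 4)[p_1 + 3] + tot + 8))) and ((not (c > -7)) -> (2*buf[3] + 2*p_2 > 3*buf[2] - 5 and p_2 != store(buf, 1, 3*c - 4)[p_2 + 3] + tot + 8))))) and ((not (c > -7)) -> (2*buf[3] + 2*p > 3*buf[2] - 5 and p != store(buf, 1, 3*c - 4)[p + 3] + tot + 8))


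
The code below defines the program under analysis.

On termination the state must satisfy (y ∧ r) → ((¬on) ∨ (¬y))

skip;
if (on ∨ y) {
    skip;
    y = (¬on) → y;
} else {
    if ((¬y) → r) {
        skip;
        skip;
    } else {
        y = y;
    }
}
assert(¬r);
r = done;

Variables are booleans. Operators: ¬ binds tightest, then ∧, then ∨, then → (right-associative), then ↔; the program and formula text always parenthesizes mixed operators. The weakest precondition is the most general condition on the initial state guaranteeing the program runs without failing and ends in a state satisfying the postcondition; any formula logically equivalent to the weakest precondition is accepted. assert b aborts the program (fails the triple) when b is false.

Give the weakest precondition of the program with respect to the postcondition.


Working backward. After the program, (y ∧ r) → ((¬on) ∨ (¬y)) must hold.
Before r := done: (y ∧ done) → ((¬on) ∨ (¬y))
Before assert ¬r: (¬r) ∧ ((y ∧ done) → ((¬on) ∨ (¬y)))
Then branch requires (¬r) ∧ ((((¬on) → y) ∧ done) → ((¬on) ∨ (¬((¬on) → y)))); else branch requires (((¬y) → r) → ((¬r) ∧ ((y ∧ done) → ((¬on) ∨ (¬y))))) ∧ ((¬((¬y) → r)) → ((¬r) ∧ ((y ∧ done) → ((¬on) ∨ (¬y))))).
Before the if: ((on ∨ y) → ((¬r) ∧ ((((¬on) → y) ∧ done) → ((¬on) ∨ (¬((¬on) → y)))))) ∧ ((¬(on ∨ y)) → ((((¬y) → r) → ((¬r) ∧ ((y ∧ done) → ((¬on) ∨ (¬y))))) ∧ ((¬((¬y) → r)) → ((¬r) ∧ ((y ∧ done) → ((¬on) ∨ (¬y)))))))
Before skip: ((on ∨ y) → ((¬r) ∧ ((((¬on) → y) ∧ done) → ((¬on) ∨ (¬((¬on) → y)))))) ∧ ((¬(on ∨ y)) → ((((¬y) → r) → ((¬r) ∧ ((y ∧ done) → ((¬on) ∨ (¬y))))) ∧ ((¬((¬y) → r)) → ((¬r) ∧ ((y ∧ done) → ((¬on) ∨ (¬y)))))))
Answer: WP = ((on ∨ y) → ((¬r) ∧ ((((¬on) → y) ∧ done) → ((¬on) ∨ (¬((¬on) → y)))))) ∧ ((¬(on ∨ y)) → ((((¬y) → r) → ((¬r) ∧ ((y ∧ done) → ((¬on) ∨ (¬y))))) ∧ ((¬((¬y) → r)) → ((¬r) ∧ ((y ∧ done) → ((¬on) ∨ (¬y)))))))


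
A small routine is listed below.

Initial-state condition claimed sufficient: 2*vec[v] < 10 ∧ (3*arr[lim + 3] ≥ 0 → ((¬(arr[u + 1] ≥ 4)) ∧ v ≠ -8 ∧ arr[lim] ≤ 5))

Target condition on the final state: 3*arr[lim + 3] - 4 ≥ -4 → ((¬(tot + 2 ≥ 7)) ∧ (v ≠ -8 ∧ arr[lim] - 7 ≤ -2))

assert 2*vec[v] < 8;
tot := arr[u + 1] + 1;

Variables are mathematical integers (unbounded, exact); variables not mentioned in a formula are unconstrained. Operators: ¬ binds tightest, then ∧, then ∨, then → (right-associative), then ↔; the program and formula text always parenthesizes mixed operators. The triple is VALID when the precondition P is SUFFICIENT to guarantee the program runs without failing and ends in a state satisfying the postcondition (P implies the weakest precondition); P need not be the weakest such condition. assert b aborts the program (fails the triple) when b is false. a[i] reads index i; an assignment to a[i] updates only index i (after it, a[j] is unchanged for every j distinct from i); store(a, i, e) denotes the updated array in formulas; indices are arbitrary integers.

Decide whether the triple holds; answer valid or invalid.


Working backward. After the program, the postcondition 3*arr[lim + 3] - 4 ≥ -4 → ((¬(tot + 2 ≥ 7)) ∧ (v ≠ -8 ∧ arr[lim] - 7 ≤ -2)) must hold; in canonical form it is 3*arr[lim + 3] ≥ 0 → ((¬(tot ≥ 5)) ∧ v ≠ -8 ∧ arr[lim] ≤ 5).
Before tot := arr[u + 1] + 1: 3*arr[lim + 3] ≥ 0 → ((¬(arr[u + 1] ≥ 4)) ∧ v ≠ -8 ∧ arr[lim] ≤ 5)
Before assert 2*vec[v] < 8: 2*vec[v] < 8 ∧ (3*arr[lim + 3] ≥ 0 → ((¬(arr[u + 1] ≥ 4)) ∧ v ≠ -8 ∧ arr[lim] ≤ 5))
The weakest precondition is 2*vec[v] < 8 ∧ (3*arr[lim + 3] ≥ 0 → ((¬(arr[u + 1] ≥ 4)) ∧ v ≠ -8 ∧ arr[lim] ≤ 5)).
Check whether 2*vec[v] < 10 ∧ (3*arr[lim + 3] ≥ 0 → ((¬(arr[u + 1] ≥ 4)) ∧ v ≠ -8 ∧ arr[lim] ≤ 5)) implies it.
Countermodel: at the initial state arr = {[-8] = -7040, [0] = -7040, [2] = -7040, [3] = -1, elsewhere -7040}, lim = 0, u = 1, v = -8, vec = {[-8] = 4, [0] = 4, [2] = 4, [3] = 4, elsewhere 4}, the precondition holds but the weakest precondition fails.
Answer: invalid


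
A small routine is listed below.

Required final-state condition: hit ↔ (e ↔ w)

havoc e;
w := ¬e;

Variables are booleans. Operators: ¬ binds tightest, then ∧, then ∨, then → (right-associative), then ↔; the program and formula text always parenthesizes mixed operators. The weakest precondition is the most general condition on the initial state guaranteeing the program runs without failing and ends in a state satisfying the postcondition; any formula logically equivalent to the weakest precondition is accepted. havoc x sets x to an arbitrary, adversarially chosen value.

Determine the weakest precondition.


Working backward. After the program, hit ↔ (e ↔ w) must hold.
Before w := ¬e: hit ↔ (e ↔ (¬e))
Before havoc e: ¬hit
Answer: WP = ¬hit


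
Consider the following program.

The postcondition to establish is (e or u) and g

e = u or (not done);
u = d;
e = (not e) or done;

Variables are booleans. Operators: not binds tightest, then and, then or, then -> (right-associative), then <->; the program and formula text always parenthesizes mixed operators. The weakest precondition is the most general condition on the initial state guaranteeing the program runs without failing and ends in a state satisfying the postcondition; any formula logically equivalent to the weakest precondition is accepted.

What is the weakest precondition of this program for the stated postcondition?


Working backward. After the program, (e or u) and g must hold.
Before e := (not e) or done: ((not e) or done or u) and g
Before u := d: ((not e) or done or d) and g
Before e := u or (not done): ((not (u or (not done))) or done or d) and g
Answer: WP = ((not (u or (not done))) or done or d) and g


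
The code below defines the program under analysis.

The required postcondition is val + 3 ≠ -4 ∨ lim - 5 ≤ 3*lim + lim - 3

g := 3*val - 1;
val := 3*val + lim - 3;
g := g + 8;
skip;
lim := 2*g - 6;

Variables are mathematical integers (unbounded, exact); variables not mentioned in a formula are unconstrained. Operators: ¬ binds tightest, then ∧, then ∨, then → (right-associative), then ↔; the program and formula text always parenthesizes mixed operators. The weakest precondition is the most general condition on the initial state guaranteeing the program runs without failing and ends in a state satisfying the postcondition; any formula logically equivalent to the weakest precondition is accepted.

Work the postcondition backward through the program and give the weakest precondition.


Working backward. After the program, the postcondition val + 3 ≠ -4 ∨ lim - 5 ≤ 3*lim + lim - 3 must hold; in canonical form it is val ≠ -7 ∨ 3*lim ≥ -2.
Before lim := 2*g - 6: val ≠ -7 ∨ 6*g ≥ 16
Before skip: val ≠ -7 ∨ 6*g ≥ 16
Before g := g + 8: val ≠ -7 ∨ 6*g ≥ -32
Before val := 3*val + lim - 3: lim + 3*val ≠ -4 ∨ 6*g ≥ -32
Before g := 3*val - 1: lim + 3*val ≠ -4 ∨ 18*val ≥ -26
Answer: WP = lim + 3*val ≠ -4 ∨ 18*val ≥ -26


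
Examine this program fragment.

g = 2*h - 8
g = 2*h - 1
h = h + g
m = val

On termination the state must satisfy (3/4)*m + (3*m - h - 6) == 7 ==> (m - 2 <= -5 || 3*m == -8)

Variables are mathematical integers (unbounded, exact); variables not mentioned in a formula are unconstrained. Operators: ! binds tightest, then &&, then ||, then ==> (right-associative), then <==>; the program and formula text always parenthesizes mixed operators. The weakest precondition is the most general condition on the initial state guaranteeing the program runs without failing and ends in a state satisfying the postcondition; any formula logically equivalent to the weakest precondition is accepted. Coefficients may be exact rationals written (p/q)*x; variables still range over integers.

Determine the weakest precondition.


Working backward. After the program, the postcondition (3/4)*m + (3*m - h - 6) == 7 ==> (m - 2 <= -5 || 3*m == -8) must hold; in canonical form it is (15/4)*m == h + 13 ==> (m <= -3 || 3*m == -8).
Before m := val: (15/4)*val == h + 13 ==> (val <= -3 || 3*val == -8)
Before h := h + g: (15/4)*val == g + h + 13 ==> (val <= -3 || 3*val == -8)
Before g := 2*h - 1: (15/4)*val == 3*h + 12 ==> (val <= -3 || 3*val == -8)
Before g := 2*h - 8: (15/4)*val == 3*h + 12 ==> (val <= -3 || 3*val == -8)
Answer: WP = (15/4)*val == 3*h + 12 ==> (val <= -3 || 3*val == -8)


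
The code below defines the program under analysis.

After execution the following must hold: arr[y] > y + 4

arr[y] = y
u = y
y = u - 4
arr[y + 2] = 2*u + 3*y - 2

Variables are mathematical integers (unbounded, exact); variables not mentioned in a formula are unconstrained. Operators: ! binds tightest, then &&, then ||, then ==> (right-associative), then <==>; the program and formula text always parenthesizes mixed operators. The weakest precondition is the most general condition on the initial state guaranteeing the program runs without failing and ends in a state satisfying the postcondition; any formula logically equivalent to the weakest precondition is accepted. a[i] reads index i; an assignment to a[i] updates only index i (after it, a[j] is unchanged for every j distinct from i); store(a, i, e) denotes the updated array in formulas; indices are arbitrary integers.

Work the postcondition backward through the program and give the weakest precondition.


Working backward. After the program, arr[y] > y + 4 must hold.
Before arr[y + 2] := 2*u + 3*y - 2: store(arr, y + 2, 2*u + 3*y - 2)[y] > y + 4
Before y := u - 4: store(arr, u - 2, 5*u - 14)[u - 4] > u
Before u := y: store(arr, y - 2, 5*y - 14)[y - 4] > y
Before arr[y] := y: store(store(arr, y, y), y - 2, 5*y - 14)[y - 4] > y
Answer: WP = store(store(arr, y, y), y - 2, 5*y - 14)[y - 4] > y


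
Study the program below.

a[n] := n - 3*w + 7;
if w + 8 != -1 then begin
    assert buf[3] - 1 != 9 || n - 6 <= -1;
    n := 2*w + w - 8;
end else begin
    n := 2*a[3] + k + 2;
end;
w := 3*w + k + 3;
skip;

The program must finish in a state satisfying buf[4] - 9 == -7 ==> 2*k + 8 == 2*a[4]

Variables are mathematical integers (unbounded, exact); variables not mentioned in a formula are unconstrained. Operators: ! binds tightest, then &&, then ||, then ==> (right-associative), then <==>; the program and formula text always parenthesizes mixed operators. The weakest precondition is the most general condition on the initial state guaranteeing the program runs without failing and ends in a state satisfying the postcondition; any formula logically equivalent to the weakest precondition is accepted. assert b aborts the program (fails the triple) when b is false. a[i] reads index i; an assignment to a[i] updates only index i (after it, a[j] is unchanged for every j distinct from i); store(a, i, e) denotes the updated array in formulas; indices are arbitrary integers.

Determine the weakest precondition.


Working backward. After the program, the postcondition buf[4] - 9 == -7 ==> 2*k + 8 == 2*a[4] must hold; in canonical form it is buf[4] == 2 ==> 2*k == 2*a[4] - 8.
Before skip: buf[4] == 2 ==> 2*k == 2*a[4] - 8
Before w := 3*w + k + 3: buf[4] == 2 ==> 2*k == 2*a[4] - 8
Then branch requires (buf[3] != 10 || n <= 5) && (buf[4] == 2 ==> 2*k == 2*a[4] - 8); else branch requires buf[4] == 2 ==> 2*k == 2*a[4] - 8.
Before the if: (w != -9 ==> ((buf[3] != 10 || n <= 5) && (buf[4] == 2 ==> 2*k == 2*a[4] - 8))) && ((!(w != -9)) ==> (buf[4] == 2 ==> 2*k == 2*a[4] - 8))
Before a[n] := n - 3*w + 7: (w != -9 ==> ((buf[3] != 10 || n <= 5) && (buf[4] == 2 ==> 2*k == 2*store(a, n, n - 3*w + 7)[4] - 8))) && ((!(w != -9)) ==> (buf[4] == 2 ==> 2*k == 2*store(a, n, n - 3*w + 7)[4] - 8))
Answer: WP = (w != -9 ==> ((buf[3] != 10 || n <= 5) && (buf[4] == 2 ==> 2*k == 2*store(a, n, n - 3*w + 7)[4] - 8))) && ((!(w != -9)) ==> (buf[4] == 2 ==> 2*k == 2*store(a, n, n - 3*w + 7)[4] - 8))


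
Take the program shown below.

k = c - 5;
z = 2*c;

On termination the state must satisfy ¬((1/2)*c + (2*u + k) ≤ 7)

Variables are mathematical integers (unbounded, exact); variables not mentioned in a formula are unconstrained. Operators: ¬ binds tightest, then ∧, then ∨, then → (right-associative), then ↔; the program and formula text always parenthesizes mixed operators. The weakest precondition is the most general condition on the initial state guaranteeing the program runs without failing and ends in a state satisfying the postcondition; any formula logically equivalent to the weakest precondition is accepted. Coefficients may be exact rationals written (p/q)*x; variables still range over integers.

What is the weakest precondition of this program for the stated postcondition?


Working backward. After the program, the postcondition ¬((1/2)*c + (2*u + k) ≤ 7) must hold; in canonical form it is ¬((1/2)*c + k + 2*u ≤ 7).
Before z := 2*c: ¬((1/2)*c + k + 2*u ≤ 7)
Before k := c - 5: ¬((3/2)*c + 2*u ≤ 12)
Answer: WP = ¬((3/2)*c + 2*u ≤ 12)


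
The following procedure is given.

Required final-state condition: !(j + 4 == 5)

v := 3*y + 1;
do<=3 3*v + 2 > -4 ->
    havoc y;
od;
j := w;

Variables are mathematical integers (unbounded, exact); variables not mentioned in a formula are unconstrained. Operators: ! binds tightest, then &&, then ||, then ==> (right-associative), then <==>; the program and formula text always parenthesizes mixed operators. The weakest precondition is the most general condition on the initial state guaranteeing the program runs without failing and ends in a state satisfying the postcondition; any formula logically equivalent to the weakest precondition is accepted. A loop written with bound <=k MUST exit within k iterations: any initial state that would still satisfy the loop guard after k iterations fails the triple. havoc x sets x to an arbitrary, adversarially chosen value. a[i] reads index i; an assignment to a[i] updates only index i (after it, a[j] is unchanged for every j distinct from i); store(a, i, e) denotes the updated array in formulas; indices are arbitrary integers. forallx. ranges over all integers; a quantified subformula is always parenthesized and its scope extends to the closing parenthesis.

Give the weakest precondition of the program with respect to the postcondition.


Working backward. After the program, the postcondition !(j + 4 == 5) must hold; in canonical form it is !(j == 1).
Before j := w: !(w == 1)
Before the loop (bound <=3), unroll the exhaustion recursion (WP_0 = exit-now case; WP_j = one more guarded iteration, up to j = 3):
  WP_0: (!(3*v > -6)) && (!(w == 1))
  WP_1: (3*v > -6 ==> ((!(3*v > -6)) && (!(w == 1)))) && ((!(3*v > -6)) ==> (!(w == 1)))
  WP_2: (3*v > -6 ==> ((3*v > -6 ==> ((!(3*v > -6)) && (!(w == 1)))) && ((!(3*v > -6)) ==> (!(w == 1))))) && ((!(3*v > -6)) ==> (!(w == 1)))
  WP_3: (3*v > -6 ==> ((3*v > -6 ==> ((3*v > -6 ==> ((!(3*v > -6)) && (!(w == 1)))) && ((!(3*v > -6)) ==> (!(w == 1))))) && ((!(3*v > -6)) ==> (!(w == 1))))) && ((!(3*v > -6)) ==> (!(w == 1)))
So before the loop: (3*v > -6 ==> ((3*v > -6 ==> ((3*v > -6 ==> ((!(3*v > -6)) && (!(w == 1)))) && ((!(3*v > -6)) ==> (!(w == 1))))) && ((!(3*v > -6)) ==> (!(w == 1))))) && ((!(3*v > -6)) ==> (!(w == 1)))
Before v := 3*y + 1: (9*y > -9 ==> ((9*y > -9 ==> ((9*y > -9 ==> ((!(9*y > -9)) && (!(w == 1)))) && ((!(9*y > -9)) ==> (!(w == 1))))) && ((!(9*y > -9)) ==> (!(w == 1))))) && ((!(9*y > -9)) ==> (!(w == 1)))
Answer: WP = (9*y > -9 ==> ((9*y > -9 ==> ((9*y > -9 ==> ((!(9*y > -9)) && (!(w == 1)))) && ((!(9*y > -9)) ==> (!(w == 1))))) && ((!(9*y > -9)) ==> (!(w == 1))))) && ((!(9*y > -9)) ==> (!(w == 1)))


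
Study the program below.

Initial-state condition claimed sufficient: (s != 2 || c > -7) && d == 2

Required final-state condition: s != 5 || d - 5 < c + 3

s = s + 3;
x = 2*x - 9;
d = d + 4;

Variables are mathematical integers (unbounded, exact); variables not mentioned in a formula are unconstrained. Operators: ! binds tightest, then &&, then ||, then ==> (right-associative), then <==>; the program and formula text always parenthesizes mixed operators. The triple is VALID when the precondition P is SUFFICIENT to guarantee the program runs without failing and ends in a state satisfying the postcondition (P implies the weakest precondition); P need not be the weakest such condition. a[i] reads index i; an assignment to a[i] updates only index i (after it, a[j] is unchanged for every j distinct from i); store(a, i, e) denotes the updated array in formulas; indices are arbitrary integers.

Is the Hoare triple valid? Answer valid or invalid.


Working backward. After the program, the postcondition s != 5 || d - 5 < c + 3 must hold; in canonical form it is s != 5 || d < c + 8.
Before d := d + 4: s != 5 || d < c + 4
Before x := 2*x - 9: s != 5 || d < c + 4
Before s := s + 3: s != 2 || d < c + 4
The weakest precondition is s != 2 || d < c + 4.
Check whether (s != 2 || c > -7) && d == 2 implies it.
Countermodel: at the initial state c = -6, d = 2, s = 2, the precondition holds but the weakest precondition fails.
Answer: invalid


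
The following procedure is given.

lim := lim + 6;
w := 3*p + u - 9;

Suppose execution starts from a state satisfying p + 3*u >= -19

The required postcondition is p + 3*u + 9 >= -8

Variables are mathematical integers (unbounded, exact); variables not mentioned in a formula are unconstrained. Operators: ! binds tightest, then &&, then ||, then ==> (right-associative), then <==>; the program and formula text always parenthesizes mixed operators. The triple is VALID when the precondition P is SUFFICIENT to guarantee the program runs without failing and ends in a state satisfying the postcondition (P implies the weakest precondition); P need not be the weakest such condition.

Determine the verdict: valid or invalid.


Working backward. After the program, the postcondition p + 3*u + 9 >= -8 must hold; in canonical form it is p + 3*u >= -17.
Before w := 3*p + u - 9: p + 3*u >= -17
Before lim := lim + 6: p + 3*u >= -17
The weakest precondition is p + 3*u >= -17.
Check whether p + 3*u >= -19 implies it.
Countermodel: at the initial state p = -19, u = 0, the precondition holds but the weakest precondition fails.
Answer: invalid


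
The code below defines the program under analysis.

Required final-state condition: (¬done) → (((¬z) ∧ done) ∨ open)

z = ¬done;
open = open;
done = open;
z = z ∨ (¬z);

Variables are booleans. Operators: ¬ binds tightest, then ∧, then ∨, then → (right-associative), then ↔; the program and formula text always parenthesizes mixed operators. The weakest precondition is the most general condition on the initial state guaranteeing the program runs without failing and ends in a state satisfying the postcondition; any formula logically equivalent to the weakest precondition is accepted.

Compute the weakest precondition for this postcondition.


Working backward. After the program, (¬done) → (((¬z) ∧ done) ∨ open) must hold.
Before z := z ∨ (¬z): (¬done) → open
Before done := open: (¬open) → open
Before open := open: (¬open) → open
Before z := ¬done: (¬open) → open
Answer: WP = (¬open) → open


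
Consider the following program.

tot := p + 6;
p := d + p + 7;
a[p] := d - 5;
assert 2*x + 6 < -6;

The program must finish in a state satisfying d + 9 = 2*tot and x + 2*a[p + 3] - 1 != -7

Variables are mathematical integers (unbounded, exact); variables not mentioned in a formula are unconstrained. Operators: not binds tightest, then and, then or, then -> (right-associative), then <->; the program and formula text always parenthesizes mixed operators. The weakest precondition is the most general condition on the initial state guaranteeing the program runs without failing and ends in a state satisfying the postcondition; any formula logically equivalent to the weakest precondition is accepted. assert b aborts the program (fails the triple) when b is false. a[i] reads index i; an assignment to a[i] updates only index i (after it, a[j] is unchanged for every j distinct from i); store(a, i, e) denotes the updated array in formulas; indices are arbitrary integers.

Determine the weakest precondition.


Working backward. After the program, the postcondition d + 9 = 2*tot and x + 2*a[p + 3] - 1 != -7 must hold; in canonical form it is d = 2*tot - 9 and 2*a[p + 3] + x != -6.
Before assert 2*x + 6 < -6: 2*x < -12 and d = 2*tot - 9 and 2*a[p + 3] + x != -6
Before a[p] := d - 5: 2*x < -12 and d = 2*tot - 9 and 2*store(a, p, d - 5)[p + 3] + x != -6
Before p := d + p + 7: 2*x < -12 and d = 2*tot - 9 and 2*store(a, d + p + 7, d - 5)[d + p + 10] + x != -6
Before tot := p + 6: 2*x < -12 and d = 2*p + 3 and 2*store(a, d + p + 7, d - 5)[d + p + 10] + x != -6
Answer: WP = 2*x < -12 and d = 2*p + 3 and 2*store(a, d + p + 7, d - 5)[d + p + 10] + x != -6


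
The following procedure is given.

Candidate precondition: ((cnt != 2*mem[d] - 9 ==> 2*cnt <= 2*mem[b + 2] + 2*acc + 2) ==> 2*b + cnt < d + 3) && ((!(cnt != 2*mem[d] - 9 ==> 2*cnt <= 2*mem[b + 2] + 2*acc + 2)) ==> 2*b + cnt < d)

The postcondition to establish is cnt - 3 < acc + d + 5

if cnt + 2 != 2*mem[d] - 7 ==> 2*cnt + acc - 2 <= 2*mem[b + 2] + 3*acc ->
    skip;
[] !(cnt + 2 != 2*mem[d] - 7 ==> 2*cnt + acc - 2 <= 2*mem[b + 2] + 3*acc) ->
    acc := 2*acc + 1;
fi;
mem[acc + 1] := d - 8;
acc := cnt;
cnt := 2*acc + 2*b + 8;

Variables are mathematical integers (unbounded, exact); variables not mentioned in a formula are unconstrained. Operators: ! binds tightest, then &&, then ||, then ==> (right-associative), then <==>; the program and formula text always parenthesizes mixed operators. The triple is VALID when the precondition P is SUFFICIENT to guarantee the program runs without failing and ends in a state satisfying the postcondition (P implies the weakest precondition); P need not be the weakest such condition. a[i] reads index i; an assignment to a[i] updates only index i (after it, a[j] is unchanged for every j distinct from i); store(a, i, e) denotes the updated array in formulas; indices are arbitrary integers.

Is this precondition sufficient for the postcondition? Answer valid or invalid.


Working backward. After the program, the postcondition cnt - 3 < acc + d + 5 must hold; in canonical form it is cnt < acc + d + 8.
Before cnt := 2*acc + 2*b + 8: acc + 2*b < d
Before acc := cnt: 2*b + cnt < d
Before mem[acc + 1] := d - 8: 2*b + cnt < d
Then branch requires 2*b + cnt < d; else branch requires 2*b + cnt < d.
Before the if: ((cnt != 2*mem[d] - 9 ==> 2*cnt <= 2*mem[b + 2] + 2*acc + 2) ==> 2*b + cnt < d) && ((!(cnt != 2*mem[d] - 9 ==> 2*cnt <= 2*mem[b + 2] + 2*acc + 2)) ==> 2*b + cnt < d)
The weakest precondition is ((cnt != 2*mem[d] - 9 ==> 2*cnt <= 2*mem[b + 2] + 2*acc + 2) ==> 2*b + cnt < d) && ((!(cnt != 2*mem[d] - 9 ==> 2*cnt <= 2*mem[b + 2] + 2*acc + 2)) ==> 2*b + cnt < d).
Check whether ((cnt != 2*mem[d] - 9 ==> 2*cnt <= 2*mem[b + 2] + 2*acc + 2) ==> 2*b + cnt < d + 3) && ((!(cnt != 2*mem[d] - 9 ==> 2*cnt <= 2*mem[b + 2] + 2*acc + 2)) ==> 2*b + cnt < d) implies it.
Countermodel: at the initial state acc = 0, b = 0, cnt = 1, d = 0, mem = {[0] = 5, [2] = 5, elsewhere 5}, the precondition holds but the weakest precondition fails.
Answer: invalid


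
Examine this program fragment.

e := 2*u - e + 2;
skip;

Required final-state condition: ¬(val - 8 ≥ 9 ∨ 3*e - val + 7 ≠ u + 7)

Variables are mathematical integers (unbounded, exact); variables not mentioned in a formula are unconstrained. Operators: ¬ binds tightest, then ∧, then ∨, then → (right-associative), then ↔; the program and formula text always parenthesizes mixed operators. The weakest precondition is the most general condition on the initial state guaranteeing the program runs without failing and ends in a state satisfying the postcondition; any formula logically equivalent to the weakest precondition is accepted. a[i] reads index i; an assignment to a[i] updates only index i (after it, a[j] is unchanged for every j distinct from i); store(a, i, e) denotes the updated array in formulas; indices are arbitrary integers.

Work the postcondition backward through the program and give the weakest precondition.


Working backward. After the program, the postcondition ¬(val - 8 ≥ 9 ∨ 3*e - val + 7 ≠ u + 7) must hold; in canonical form it is ¬(val ≥ 17 ∨ 3*e ≠ u + val).
Before skip: ¬(val ≥ 17 ∨ 3*e ≠ u + val)
Before e := 2*u - e + 2: ¬(val ≥ 17 ∨ 5*u ≠ 3*e + val - 6)
Answer: WP = ¬(val ≥ 17 ∨ 5*u ≠ 3*e + val - 6)


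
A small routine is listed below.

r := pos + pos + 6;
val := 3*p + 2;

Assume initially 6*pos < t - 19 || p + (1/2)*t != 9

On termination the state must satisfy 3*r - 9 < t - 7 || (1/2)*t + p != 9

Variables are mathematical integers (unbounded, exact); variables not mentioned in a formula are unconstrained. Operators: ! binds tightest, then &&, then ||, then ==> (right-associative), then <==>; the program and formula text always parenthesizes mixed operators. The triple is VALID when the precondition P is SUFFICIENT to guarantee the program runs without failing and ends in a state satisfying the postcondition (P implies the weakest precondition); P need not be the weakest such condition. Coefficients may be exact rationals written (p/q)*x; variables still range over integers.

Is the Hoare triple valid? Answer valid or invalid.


Working backward. After the program, the postcondition 3*r - 9 < t - 7 || (1/2)*t + p != 9 must hold; in canonical form it is 3*r < t + 2 || p + (1/2)*t != 9.
Before val := 3*p + 2: 3*r < t + 2 || p + (1/2)*t != 9
Before r := pos + pos + 6: 6*pos < t - 16 || p + (1/2)*t != 9
The weakest precondition is 6*pos < t - 16 || p + (1/2)*t != 9.
Check whether 6*pos < t - 19 || p + (1/2)*t != 9 implies it.
Every state satisfying the precondition satisfies the weakest precondition: the implication holds.
Answer: valid


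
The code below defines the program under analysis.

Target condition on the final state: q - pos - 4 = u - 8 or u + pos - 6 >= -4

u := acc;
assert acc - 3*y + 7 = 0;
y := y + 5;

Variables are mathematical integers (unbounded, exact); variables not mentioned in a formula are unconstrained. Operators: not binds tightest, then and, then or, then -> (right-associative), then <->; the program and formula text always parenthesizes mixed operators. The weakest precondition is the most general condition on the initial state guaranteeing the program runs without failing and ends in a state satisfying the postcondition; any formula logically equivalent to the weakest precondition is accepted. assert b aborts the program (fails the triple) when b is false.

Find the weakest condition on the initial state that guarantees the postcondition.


Working backward. After the program, the postcondition q - pos - 4 = u - 8 or u + pos - 6 >= -4 must hold; in canonical form it is q = pos + u - 4 or pos + u >= 2.
Before y := y + 5: q = pos + u - 4 or pos + u >= 2
Before assert acc - 3*y + 7 = 0: acc = 3*y - 7 and (q = pos + u - 4 or pos + u >= 2)
Before u := acc: acc = 3*y - 7 and (q = acc + pos - 4 or acc + pos >= 2)
Answer: WP = acc = 3*y - 7 and (q = acc + pos - 4 or acc + pos >= 2)


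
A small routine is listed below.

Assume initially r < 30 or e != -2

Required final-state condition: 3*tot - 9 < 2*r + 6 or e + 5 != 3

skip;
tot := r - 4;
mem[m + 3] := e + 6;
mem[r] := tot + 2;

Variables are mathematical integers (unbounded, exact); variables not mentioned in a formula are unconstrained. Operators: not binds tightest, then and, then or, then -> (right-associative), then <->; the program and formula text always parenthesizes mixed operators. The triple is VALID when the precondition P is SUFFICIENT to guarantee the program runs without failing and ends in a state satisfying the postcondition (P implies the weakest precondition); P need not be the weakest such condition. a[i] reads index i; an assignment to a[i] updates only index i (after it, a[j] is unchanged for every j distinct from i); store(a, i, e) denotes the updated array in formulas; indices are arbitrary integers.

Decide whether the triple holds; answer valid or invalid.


Working backward. After the program, the postcondition 3*tot - 9 < 2*r + 6 or e + 5 != 3 must hold; in canonical form it is 3*tot < 2*r + 15 or e != -2.
Before mem[r] := tot + 2: 3*tot < 2*r + 15 or e != -2
Before mem[m + 3] := e + 6: 3*tot < 2*r + 15 or e != -2
Before tot := r - 4: r < 27 or e != -2
Before skip: r < 27 or e != -2
The weakest precondition is r < 27 or e != -2.
Check whether r < 30 or e != -2 implies it.
Countermodel: at the initial state e = -2, r = 27, the precondition holds but the weakest precondition fails.
Answer: invalid


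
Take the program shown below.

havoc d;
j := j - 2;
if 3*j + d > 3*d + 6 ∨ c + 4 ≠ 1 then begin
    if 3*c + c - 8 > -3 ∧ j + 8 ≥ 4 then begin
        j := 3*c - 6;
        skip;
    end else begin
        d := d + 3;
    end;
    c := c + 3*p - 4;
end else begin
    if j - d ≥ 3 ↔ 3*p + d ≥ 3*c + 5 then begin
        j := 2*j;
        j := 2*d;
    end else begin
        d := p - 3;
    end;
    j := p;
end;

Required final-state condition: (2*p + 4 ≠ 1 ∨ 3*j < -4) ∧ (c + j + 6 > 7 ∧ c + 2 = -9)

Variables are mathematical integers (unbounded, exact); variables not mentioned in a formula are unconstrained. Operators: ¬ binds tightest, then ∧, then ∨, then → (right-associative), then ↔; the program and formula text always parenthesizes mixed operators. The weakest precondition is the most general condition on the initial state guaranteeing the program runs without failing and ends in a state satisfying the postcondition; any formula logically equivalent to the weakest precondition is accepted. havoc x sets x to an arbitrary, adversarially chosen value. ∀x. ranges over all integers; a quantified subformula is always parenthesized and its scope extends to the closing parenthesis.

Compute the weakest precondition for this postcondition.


Working backward. After the program, the postcondition (2*p + 4 ≠ 1 ∨ 3*j < -4) ∧ (c + j + 6 > 7 ∧ c + 2 = -9) must hold; in canonical form it is (2*p ≠ -3 ∨ 3*j < -4) ∧ c + j > 1 ∧ c = -11.
Then branch requires ((4*c > 5 ∧ j ≥ -4) → ((2*p ≠ -3 ∨ 9*c < 14) ∧ 4*c + 3*p > 11 ∧ c + 3*p = -7)) ∧ ((¬(4*c > 5 ∧ j ≥ -4)) → ((2*p ≠ -3 ∨ 3*j < -4) ∧ c + j + 3*p > 5 ∧ c + 3*p = -7)); else branch requires ((j ≥ d + 3 ↔ d + 3*p ≥ 3*c + 5) → ((2*p ≠ -3 ∨ 3*p < -4) ∧ c + p > 1 ∧ c = -11)) ∧ ((¬(j ≥ d + 3 ↔ d + 3*p ≥ 3*c + 5)) → ((2*p ≠ -3 ∨ 3*p < -4) ∧ c + p > 1 ∧ c = -11)).
Before the if: ((3*j > 2*d + 6 ∨ c ≠ -3) → (((4*c > 5 ∧ j ≥ -4) → ((2*p ≠ -3 ∨ 9*c < 14) ∧ 4*c + 3*p > 11 ∧ c + 3*p = -7)) ∧ ((¬(4*c > 5 ∧ j ≥ -4)) → ((2*p ≠ -3 ∨ 3*j < -4) ∧ c + j + 3*p > 5 ∧ c + 3*p = -7)))) ∧ ((¬(3*j > 2*d + 6 ∨ c ≠ -3)) → (((j ≥ d + 3 ↔ d + 3*p ≥ 3*c + 5) → ((2*p ≠ -3 ∨ 3*p < -4) ∧ c + p > 1 ∧ c = -11)) ∧ ((¬(j ≥ d + 3 ↔ d + 3*p ≥ 3*c + 5)) → ((2*p ≠ -3 ∨ 3*p < -4) ∧ c + p > 1 ∧ c = -11))))
Before j := j - 2: ((3*j > 2*d + 12 ∨ c ≠ -3) → (((4*c > 5 ∧ j ≥ -2) → ((2*p ≠ -3 ∨ 9*c < 14) ∧ 4*c + 3*p > 11 ∧ c + 3*p = -7)) ∧ ((¬(4*c > 5 ∧ j ≥ -2)) → ((2*p ≠ -3 ∨ 3*j < 2) ∧ c + j + 3*p > 7 ∧ c + 3*p = -7)))) ∧ ((¬(3*j > 2*d + 12 ∨ c ≠ -3)) → (((j ≥ d + 5 ↔ d + 3*p ≥ 3*c + 5) → ((2*p ≠ -3 ∨ 3*p < -4) ∧ c + p > 1 ∧ c = -11)) ∧ ((¬(j ≥ d + 5 ↔ d + 3*p ≥ 3*c + 5)) → ((2*p ≠ -3 ∨ 3*p < -4) ∧ c + p > 1 ∧ c = -11))))
Before havoc d: ∀d_1. (((3*j > 2*d_1 + 12 ∨ c ≠ -3) → (((4*c > 5 ∧ j ≥ -2) → ((2*p ≠ -3 ∨ 9*c < 14) ∧ 4*c + 3*p > 11 ∧ c + 3*p = -7)) ∧ ((¬(4*c > 5 ∧ j ≥ -2)) → ((2*p ≠ -3 ∨ 3*j < 2) ∧ c + j + 3*p > 7 ∧ c + 3*p = -7)))) ∧ ((¬(3*j > 2*d_1 + 12 ∨ c ≠ -3)) → (((j ≥ d_1 + 5 ↔ d_1 + 3*p ≥ 3*c + 5) → ((2*p ≠ -3 ∨ 3*p < -4) ∧ c + p > 1 ∧ c = -11)) ∧ ((¬(j ≥ d_1 + 5 ↔ d_1 + 3*p ≥ 3*c + 5)) → ((2*p ≠ -3 ∨ 3*p < -4) ∧ c + p > 1 ∧ c = -11)))))
Answer: WP = ∀d_1. (((3*j > 2*d_1 + 12 ∨ c ≠ -3) → (((4*c > 5 ∧ j ≥ -2) → ((2*p ≠ -3 ∨ 9*c < 14) ∧ 4*c + 3*p > 11 ∧ c + 3*p = -7)) ∧ ((¬(4*c > 5 ∧ j ≥ -2)) → ((2*p ≠ -3 ∨ 3*j < 2) ∧ c + j + 3*p > 7 ∧ c + 3*p = -7)))) ∧ ((¬(3*j > 2*d_1 + 12 ∨ c ≠ -3)) → (((j ≥ d_1 + 5 ↔ d_1 + 3*p ≥ 3*c + 5) → ((2*p ≠ -3 ∨ 3*p < -4) ∧ c + p > 1 ∧ c = -11)) ∧ ((¬(j ≥ d_1 + 5 ↔ d_1 + 3*p ≥ 3*c + 5)) → ((2*p ≠ -3 ∨ 3*p < -4) ∧ c + p > 1 ∧ c = -11)))))


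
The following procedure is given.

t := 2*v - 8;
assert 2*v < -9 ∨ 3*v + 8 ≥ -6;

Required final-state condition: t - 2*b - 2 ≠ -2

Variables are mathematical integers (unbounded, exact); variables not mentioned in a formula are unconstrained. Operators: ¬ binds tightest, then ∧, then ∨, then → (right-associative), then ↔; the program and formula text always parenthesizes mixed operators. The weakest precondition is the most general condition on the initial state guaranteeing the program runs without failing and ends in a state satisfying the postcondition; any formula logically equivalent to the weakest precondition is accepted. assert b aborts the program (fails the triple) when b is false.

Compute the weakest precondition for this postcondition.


Working backward. After the program, the postcondition t - 2*b - 2 ≠ -2 must hold; in canonical form it is t ≠ 2*b.
Before assert 2*v < -9 ∨ 3*v + 8 ≥ -6: (2*v < -9 ∨ 3*v ≥ -14) ∧ t ≠ 2*b
Before t := 2*v - 8: (2*v < -9 ∨ 3*v ≥ -14) ∧ 2*v ≠ 2*b + 8
Answer: WP = (2*v < -9 ∨ 3*v ≥ -14) ∧ 2*v ≠ 2*b + 8
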